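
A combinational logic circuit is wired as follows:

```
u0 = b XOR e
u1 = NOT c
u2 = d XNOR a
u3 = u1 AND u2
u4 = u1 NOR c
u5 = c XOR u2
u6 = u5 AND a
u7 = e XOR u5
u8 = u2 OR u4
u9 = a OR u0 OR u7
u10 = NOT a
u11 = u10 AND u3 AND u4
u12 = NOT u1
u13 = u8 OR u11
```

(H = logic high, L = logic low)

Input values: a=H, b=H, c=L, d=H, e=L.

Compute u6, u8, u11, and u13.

u6 = H, u8 = H, u11 = L, u13 = H

u1 = NOT c = NOT L = H
u2 = d XNOR a = H XNOR H = H
u3 = u1 AND u2 = H AND H = H
u4 = u1 NOR c = H NOR L = L
u5 = c XOR u2 = L XOR H = H
u6 = u5 AND a = H AND H = H
u8 = u2 OR u4 = H OR L = H
u10 = NOT a = NOT H = L
u11 = u10 AND u3 AND u4 = L AND H AND L = L
u13 = u8 OR u11 = H OR L = H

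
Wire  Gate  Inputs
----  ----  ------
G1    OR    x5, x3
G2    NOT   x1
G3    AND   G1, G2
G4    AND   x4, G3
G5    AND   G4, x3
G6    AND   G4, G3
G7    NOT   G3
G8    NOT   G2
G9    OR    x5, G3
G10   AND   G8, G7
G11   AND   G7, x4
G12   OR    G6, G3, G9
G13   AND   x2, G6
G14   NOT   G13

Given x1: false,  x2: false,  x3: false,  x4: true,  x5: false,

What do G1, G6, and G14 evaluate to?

G1 = x5 OR x3 = false OR false = false
G2 = NOT x1 = NOT false = true
G3 = G1 AND G2 = false AND true = false
G4 = x4 AND G3 = true AND false = false
G6 = G4 AND G3 = false AND false = false
G13 = x2 AND G6 = false AND false = false
G14 = NOT G13 = NOT false = true

G1 = false; G6 = false; G14 = true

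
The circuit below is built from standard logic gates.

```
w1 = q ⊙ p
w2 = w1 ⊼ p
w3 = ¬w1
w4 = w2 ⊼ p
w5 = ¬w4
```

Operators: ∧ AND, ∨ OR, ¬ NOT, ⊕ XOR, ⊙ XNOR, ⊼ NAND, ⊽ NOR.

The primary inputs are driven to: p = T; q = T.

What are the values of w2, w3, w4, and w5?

w2 = F, w3 = F, w4 = T, w5 = F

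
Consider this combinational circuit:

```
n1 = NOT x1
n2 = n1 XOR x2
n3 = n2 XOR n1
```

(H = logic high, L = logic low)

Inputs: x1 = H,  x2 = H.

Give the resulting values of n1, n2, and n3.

n1 = NOT x1 = NOT H = L
n2 = n1 XOR x2 = L XOR H = H
n3 = n2 XOR n1 = H XOR L = H

n1 = L, n2 = H, n3 = H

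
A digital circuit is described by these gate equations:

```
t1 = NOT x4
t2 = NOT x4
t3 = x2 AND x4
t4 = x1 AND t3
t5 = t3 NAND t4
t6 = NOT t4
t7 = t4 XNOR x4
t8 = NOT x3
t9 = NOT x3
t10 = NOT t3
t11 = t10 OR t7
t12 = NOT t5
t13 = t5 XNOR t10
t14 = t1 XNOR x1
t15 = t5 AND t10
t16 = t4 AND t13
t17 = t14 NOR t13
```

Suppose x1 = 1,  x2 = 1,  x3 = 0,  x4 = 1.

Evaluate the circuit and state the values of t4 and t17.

t4 = 1  t17 = 0

t1 = NOT x4 = NOT 1 = 0
t3 = x2 AND x4 = 1 AND 1 = 1
t4 = x1 AND t3 = 1 AND 1 = 1
t5 = t3 NAND t4 = 1 NAND 1 = 0
t10 = NOT t3 = NOT 1 = 0
t13 = t5 XNOR t10 = 0 XNOR 0 = 1
t14 = t1 XNOR x1 = 0 XNOR 1 = 0
t17 = t14 NOR t13 = 0 NOR 1 = 0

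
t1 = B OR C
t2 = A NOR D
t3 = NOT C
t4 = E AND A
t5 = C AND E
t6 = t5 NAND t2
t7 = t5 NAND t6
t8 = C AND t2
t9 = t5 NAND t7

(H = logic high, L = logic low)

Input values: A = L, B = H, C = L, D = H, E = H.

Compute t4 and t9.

t2 = A NOR D = L NOR H = L
t4 = E AND A = H AND L = L
t5 = C AND E = L AND H = L
t6 = t5 NAND t2 = L NAND L = H
t7 = t5 NAND t6 = L NAND H = H
t9 = t5 NAND t7 = L NAND H = H

t4 = L, t9 = H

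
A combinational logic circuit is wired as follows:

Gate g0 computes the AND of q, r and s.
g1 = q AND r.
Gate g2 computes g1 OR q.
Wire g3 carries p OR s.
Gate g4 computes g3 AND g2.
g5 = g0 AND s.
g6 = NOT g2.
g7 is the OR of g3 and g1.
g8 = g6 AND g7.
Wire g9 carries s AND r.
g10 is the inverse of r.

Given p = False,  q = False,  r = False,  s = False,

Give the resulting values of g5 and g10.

g5 = False, g10 = True

g0 = q AND r AND s = False AND False AND False = False
g5 = g0 AND s = False AND False = False
g10 = NOT r = NOT False = True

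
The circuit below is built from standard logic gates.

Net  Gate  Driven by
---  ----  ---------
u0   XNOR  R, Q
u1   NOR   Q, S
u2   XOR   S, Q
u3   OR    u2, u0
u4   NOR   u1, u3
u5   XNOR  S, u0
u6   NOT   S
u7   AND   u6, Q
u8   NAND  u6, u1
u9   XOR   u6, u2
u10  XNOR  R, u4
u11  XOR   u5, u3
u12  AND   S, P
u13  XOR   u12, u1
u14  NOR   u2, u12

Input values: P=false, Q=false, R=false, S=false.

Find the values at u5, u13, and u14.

u5 = false, u13 = true, u14 = true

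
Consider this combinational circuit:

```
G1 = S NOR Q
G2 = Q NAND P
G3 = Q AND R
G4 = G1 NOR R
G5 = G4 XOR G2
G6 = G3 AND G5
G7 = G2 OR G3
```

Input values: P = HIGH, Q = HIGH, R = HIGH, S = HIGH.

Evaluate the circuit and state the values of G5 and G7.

G5 = LOW  G7 = HIGH

G1 = S NOR Q = HIGH NOR HIGH = LOW
G2 = Q NAND P = HIGH NAND HIGH = LOW
G3 = Q AND R = HIGH AND HIGH = HIGH
G4 = G1 NOR R = LOW NOR HIGH = LOW
G5 = G4 XOR G2 = LOW XOR LOW = LOW
G7 = G2 OR G3 = LOW OR HIGH = HIGH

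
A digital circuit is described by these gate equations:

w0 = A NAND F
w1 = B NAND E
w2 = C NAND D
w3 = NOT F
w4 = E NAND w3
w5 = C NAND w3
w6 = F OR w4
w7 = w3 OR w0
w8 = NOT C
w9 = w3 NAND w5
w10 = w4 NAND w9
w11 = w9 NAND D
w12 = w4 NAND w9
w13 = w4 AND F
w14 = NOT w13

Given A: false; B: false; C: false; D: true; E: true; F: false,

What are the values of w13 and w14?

w13 = false; w14 = true

w3 = NOT F = NOT false = true
w4 = E NAND w3 = true NAND true = false
w13 = w4 AND F = false AND false = false
w14 = NOT w13 = NOT false = true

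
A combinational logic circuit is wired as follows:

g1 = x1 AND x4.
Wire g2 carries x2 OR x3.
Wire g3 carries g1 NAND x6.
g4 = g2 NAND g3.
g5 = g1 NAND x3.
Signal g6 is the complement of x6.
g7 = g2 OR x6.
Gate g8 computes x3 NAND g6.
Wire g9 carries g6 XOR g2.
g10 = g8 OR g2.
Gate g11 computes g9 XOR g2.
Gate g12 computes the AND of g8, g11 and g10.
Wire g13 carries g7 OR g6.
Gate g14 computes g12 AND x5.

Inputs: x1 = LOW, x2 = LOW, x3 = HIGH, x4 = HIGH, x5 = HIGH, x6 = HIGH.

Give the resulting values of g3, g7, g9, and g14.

g3 = HIGH  g7 = HIGH  g9 = HIGH  g14 = LOW

g1 = x1 AND x4 = LOW AND HIGH = LOW
g2 = x2 OR x3 = LOW OR HIGH = HIGH
g3 = g1 NAND x6 = LOW NAND HIGH = HIGH
g6 = NOT x6 = NOT HIGH = LOW
g7 = g2 OR x6 = HIGH OR HIGH = HIGH
g8 = x3 NAND g6 = HIGH NAND LOW = HIGH
g9 = g6 XOR g2 = LOW XOR HIGH = HIGH
g10 = g8 OR g2 = HIGH OR HIGH = HIGH
g11 = g9 XOR g2 = HIGH XOR HIGH = LOW
g12 = g8 AND g11 AND g10 = HIGH AND LOW AND HIGH = LOW
g14 = g12 AND x5 = LOW AND HIGH = LOW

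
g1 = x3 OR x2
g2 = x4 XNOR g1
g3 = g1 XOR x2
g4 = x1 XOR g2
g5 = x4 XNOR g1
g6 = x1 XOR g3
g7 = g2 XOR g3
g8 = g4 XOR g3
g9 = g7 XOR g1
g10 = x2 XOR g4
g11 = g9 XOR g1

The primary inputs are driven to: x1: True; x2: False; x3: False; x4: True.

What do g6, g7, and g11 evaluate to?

g1 = x3 OR x2 = False OR False = False
g2 = x4 XNOR g1 = True XNOR False = False
g3 = g1 XOR x2 = False XOR False = False
g6 = x1 XOR g3 = True XOR False = True
g7 = g2 XOR g3 = False XOR False = False
g9 = g7 XOR g1 = False XOR False = False
g11 = g9 XOR g1 = False XOR False = False

g6 = True  g7 = False  g11 = False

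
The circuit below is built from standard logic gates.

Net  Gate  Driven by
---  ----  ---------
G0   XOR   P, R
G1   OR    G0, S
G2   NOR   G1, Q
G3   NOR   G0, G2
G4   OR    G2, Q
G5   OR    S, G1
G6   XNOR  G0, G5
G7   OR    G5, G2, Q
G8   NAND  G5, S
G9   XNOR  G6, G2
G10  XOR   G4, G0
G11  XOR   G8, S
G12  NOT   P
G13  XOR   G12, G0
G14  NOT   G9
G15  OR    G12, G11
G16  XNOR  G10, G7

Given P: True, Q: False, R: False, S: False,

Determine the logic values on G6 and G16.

G6 = True; G16 = True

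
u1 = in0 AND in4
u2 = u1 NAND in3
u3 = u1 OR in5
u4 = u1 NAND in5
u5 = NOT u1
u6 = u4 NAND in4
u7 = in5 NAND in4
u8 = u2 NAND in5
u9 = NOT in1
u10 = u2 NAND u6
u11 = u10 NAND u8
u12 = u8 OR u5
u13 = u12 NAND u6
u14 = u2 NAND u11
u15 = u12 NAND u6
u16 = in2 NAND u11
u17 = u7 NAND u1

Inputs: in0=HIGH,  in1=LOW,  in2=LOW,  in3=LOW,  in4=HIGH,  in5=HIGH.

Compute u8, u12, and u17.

u1 = in0 AND in4 = HIGH AND HIGH = HIGH
u2 = u1 NAND in3 = HIGH NAND LOW = HIGH
u5 = NOT u1 = NOT HIGH = LOW
u7 = in5 NAND in4 = HIGH NAND HIGH = LOW
u8 = u2 NAND in5 = HIGH NAND HIGH = LOW
u12 = u8 OR u5 = LOW OR LOW = LOW
u17 = u7 NAND u1 = LOW NAND HIGH = HIGH

u8 = LOW  u12 = LOW  u17 = HIGH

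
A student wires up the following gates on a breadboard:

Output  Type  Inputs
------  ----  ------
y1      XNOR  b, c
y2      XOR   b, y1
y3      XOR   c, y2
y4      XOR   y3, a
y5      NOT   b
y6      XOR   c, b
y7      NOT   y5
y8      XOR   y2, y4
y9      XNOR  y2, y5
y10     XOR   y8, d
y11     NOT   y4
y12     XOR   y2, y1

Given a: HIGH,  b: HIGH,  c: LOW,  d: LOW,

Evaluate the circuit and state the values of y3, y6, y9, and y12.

y1 = b XNOR c = HIGH XNOR LOW = LOW
y2 = b XOR y1 = HIGH XOR LOW = HIGH
y3 = c XOR y2 = LOW XOR HIGH = HIGH
y5 = NOT b = NOT HIGH = LOW
y6 = c XOR b = LOW XOR HIGH = HIGH
y9 = y2 XNOR y5 = HIGH XNOR LOW = LOW
y12 = y2 XOR y1 = HIGH XOR LOW = HIGH

y3 = HIGH  y6 = HIGH  y9 = LOW  y12 = HIGH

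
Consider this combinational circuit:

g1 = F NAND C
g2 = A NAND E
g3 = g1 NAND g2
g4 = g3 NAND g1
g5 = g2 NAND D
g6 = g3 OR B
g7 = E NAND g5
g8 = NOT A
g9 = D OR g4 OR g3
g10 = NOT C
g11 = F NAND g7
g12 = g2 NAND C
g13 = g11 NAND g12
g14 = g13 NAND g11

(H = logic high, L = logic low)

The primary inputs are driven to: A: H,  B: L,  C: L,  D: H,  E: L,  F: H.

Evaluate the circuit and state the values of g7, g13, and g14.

g2 = A NAND E = H NAND L = H
g5 = g2 NAND D = H NAND H = L
g7 = E NAND g5 = L NAND L = H
g11 = F NAND g7 = H NAND H = L
g12 = g2 NAND C = H NAND L = H
g13 = g11 NAND g12 = L NAND H = H
g14 = g13 NAND g11 = H NAND L = H

g7 = H  g13 = H  g14 = H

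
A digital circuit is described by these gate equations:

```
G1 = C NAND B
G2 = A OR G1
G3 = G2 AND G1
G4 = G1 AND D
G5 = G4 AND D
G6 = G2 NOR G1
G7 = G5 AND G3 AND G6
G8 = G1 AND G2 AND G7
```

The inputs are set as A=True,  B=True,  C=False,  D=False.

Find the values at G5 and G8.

G5 = False, G8 = False

G1 = C NAND B = False NAND True = True
G2 = A OR G1 = True OR True = True
G3 = G2 AND G1 = True AND True = True
G4 = G1 AND D = True AND False = False
G5 = G4 AND D = False AND False = False
G6 = G2 NOR G1 = True NOR True = False
G7 = G5 AND G3 AND G6 = False AND True AND False = False
G8 = G1 AND G2 AND G7 = True AND True AND False = False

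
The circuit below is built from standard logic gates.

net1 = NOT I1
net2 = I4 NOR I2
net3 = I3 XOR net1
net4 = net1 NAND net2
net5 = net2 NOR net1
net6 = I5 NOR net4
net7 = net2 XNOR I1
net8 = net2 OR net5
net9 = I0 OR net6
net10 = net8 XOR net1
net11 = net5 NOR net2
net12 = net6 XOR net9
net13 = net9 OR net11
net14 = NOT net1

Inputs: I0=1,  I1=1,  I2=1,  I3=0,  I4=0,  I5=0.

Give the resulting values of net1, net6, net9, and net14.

net1 = NOT I1 = NOT 1 = 0
net2 = I4 NOR I2 = 0 NOR 1 = 0
net4 = net1 NAND net2 = 0 NAND 0 = 1
net6 = I5 NOR net4 = 0 NOR 1 = 0
net9 = I0 OR net6 = 1 OR 0 = 1
net14 = NOT net1 = NOT 0 = 1

net1 = 0  net6 = 0  net9 = 1  net14 = 1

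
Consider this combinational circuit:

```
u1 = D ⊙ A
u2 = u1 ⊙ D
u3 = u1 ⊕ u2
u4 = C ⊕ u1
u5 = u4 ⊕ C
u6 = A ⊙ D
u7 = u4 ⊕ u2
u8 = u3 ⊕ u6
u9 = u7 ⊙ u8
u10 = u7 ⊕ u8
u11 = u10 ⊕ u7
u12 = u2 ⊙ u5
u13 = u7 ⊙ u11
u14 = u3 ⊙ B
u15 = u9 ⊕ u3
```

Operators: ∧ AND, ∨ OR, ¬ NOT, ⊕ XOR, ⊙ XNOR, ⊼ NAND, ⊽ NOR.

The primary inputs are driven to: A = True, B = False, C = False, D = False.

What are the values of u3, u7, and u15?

u3 = True, u7 = True, u15 = False

u1 = D XNOR A = False XNOR True = False
u2 = u1 XNOR D = False XNOR False = True
u3 = u1 XOR u2 = False XOR True = True
u4 = C XOR u1 = False XOR False = False
u6 = A XNOR D = True XNOR False = False
u7 = u4 XOR u2 = False XOR True = True
u8 = u3 XOR u6 = True XOR False = True
u9 = u7 XNOR u8 = True XNOR True = True
u15 = u9 XOR u3 = True XOR True = False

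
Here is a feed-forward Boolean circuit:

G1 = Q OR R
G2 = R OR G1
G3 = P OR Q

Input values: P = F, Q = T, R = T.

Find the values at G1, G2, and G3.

G1 = T  G2 = T  G3 = T

G1 = Q OR R = T OR T = T
G2 = R OR G1 = T OR T = T
G3 = P OR Q = F OR T = T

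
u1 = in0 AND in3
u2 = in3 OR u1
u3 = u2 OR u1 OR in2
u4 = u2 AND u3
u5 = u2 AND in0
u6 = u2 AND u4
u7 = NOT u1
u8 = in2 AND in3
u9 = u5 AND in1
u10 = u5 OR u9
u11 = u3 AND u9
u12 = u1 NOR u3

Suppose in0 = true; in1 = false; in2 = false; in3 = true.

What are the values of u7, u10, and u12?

u7 = false, u10 = true, u12 = false

u1 = in0 AND in3 = true AND true = true
u2 = in3 OR u1 = true OR true = true
u3 = u2 OR u1 OR in2 = true OR true OR false = true
u5 = u2 AND in0 = true AND true = true
u7 = NOT u1 = NOT true = false
u9 = u5 AND in1 = true AND false = false
u10 = u5 OR u9 = true OR false = true
u12 = u1 NOR u3 = true NOR true = false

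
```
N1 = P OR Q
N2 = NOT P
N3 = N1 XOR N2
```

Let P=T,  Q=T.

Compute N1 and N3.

N1 = T, N3 = T

N1 = P OR Q = T OR T = T
N2 = NOT P = NOT T = F
N3 = N1 XOR N2 = T XOR F = T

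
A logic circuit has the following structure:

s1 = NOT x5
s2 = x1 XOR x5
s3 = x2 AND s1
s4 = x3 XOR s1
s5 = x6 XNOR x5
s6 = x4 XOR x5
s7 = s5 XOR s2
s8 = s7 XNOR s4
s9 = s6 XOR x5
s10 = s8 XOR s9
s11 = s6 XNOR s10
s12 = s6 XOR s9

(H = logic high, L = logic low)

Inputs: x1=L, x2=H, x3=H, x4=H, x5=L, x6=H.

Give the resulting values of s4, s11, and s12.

s4 = L, s11 = L, s12 = L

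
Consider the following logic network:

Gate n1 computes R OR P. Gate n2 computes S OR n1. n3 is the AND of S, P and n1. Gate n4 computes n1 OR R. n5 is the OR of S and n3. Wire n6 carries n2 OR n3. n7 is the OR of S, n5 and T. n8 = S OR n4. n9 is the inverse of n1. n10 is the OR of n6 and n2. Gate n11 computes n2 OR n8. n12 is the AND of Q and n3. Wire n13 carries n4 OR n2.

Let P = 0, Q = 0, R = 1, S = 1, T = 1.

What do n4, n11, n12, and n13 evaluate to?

n4 = 1, n11 = 1, n12 = 0, n13 = 1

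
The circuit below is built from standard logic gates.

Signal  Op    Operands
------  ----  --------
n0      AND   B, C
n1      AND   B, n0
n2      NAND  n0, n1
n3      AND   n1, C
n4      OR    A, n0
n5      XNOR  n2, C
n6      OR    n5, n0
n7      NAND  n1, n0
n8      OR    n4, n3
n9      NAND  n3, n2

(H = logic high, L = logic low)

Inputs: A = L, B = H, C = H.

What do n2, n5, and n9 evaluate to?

n2 = L; n5 = L; n9 = H

n0 = B AND C = H AND H = H
n1 = B AND n0 = H AND H = H
n2 = n0 NAND n1 = H NAND H = L
n3 = n1 AND C = H AND H = H
n5 = n2 XNOR C = L XNOR H = L
n9 = n3 NAND n2 = H NAND L = H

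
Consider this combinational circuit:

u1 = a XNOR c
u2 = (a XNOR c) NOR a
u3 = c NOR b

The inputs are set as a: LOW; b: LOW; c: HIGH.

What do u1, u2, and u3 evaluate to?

u1 = LOW XNOR HIGH = LOW
u2 = (LOW XNOR HIGH) NOR LOW = HIGH
u3 = HIGH NOR LOW = LOW

u1 = LOW, u2 = HIGH, u3 = LOW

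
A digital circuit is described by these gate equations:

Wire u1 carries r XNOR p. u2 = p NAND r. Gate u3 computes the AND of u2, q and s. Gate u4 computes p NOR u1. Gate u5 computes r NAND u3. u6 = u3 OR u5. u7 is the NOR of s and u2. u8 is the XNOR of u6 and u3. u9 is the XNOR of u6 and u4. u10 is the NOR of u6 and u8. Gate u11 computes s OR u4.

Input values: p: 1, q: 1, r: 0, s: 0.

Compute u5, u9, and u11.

u5 = 1, u9 = 0, u11 = 0

u1 = r XNOR p = 0 XNOR 1 = 0
u2 = p NAND r = 1 NAND 0 = 1
u3 = u2 AND q AND s = 1 AND 1 AND 0 = 0
u4 = p NOR u1 = 1 NOR 0 = 0
u5 = r NAND u3 = 0 NAND 0 = 1
u6 = u3 OR u5 = 0 OR 1 = 1
u9 = u6 XNOR u4 = 1 XNOR 0 = 0
u11 = s OR u4 = 0 OR 0 = 0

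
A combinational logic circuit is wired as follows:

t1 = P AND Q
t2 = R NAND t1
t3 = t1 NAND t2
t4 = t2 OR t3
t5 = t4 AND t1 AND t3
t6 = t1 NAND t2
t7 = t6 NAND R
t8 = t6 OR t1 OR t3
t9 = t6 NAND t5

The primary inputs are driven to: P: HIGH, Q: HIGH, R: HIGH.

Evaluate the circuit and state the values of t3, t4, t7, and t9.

t3 = HIGH, t4 = HIGH, t7 = LOW, t9 = LOW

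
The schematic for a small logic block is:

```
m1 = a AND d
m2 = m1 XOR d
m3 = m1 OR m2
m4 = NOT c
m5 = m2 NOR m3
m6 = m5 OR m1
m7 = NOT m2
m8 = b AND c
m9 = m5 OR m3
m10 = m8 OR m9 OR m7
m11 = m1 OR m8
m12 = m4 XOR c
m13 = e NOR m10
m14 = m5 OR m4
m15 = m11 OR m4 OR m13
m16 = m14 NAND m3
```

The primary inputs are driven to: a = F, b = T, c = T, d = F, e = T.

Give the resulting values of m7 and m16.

m7 = T; m16 = T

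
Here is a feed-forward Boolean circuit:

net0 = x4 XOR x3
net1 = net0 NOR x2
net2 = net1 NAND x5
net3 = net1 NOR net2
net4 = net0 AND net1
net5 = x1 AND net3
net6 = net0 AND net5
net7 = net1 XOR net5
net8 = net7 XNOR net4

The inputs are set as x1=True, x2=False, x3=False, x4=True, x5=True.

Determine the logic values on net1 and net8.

net1 = False, net8 = True

net0 = x4 XOR x3 = True XOR False = True
net1 = net0 NOR x2 = True NOR False = False
net2 = net1 NAND x5 = False NAND True = True
net3 = net1 NOR net2 = False NOR True = False
net4 = net0 AND net1 = True AND False = False
net5 = x1 AND net3 = True AND False = False
net7 = net1 XOR net5 = False XOR False = False
net8 = net7 XNOR net4 = False XNOR False = True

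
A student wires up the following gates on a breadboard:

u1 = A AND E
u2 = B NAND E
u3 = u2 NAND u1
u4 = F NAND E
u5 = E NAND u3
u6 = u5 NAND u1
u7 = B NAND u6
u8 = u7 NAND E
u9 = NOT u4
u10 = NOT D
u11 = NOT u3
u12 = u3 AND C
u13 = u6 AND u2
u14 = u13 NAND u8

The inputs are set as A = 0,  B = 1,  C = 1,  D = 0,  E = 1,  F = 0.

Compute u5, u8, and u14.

u5 = 0, u8 = 1, u14 = 1

u1 = A AND E = 0 AND 1 = 0
u2 = B NAND E = 1 NAND 1 = 0
u3 = u2 NAND u1 = 0 NAND 0 = 1
u5 = E NAND u3 = 1 NAND 1 = 0
u6 = u5 NAND u1 = 0 NAND 0 = 1
u7 = B NAND u6 = 1 NAND 1 = 0
u8 = u7 NAND E = 0 NAND 1 = 1
u13 = u6 AND u2 = 1 AND 0 = 0
u14 = u13 NAND u8 = 0 NAND 1 = 1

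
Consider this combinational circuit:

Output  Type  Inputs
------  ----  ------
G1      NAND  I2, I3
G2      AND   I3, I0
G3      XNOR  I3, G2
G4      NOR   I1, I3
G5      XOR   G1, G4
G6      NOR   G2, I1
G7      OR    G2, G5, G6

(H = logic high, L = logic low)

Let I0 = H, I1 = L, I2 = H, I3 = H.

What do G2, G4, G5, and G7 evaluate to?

G2 = H, G4 = L, G5 = L, G7 = H

G1 = I2 NAND I3 = H NAND H = L
G2 = I3 AND I0 = H AND H = H
G4 = I1 NOR I3 = L NOR H = L
G5 = G1 XOR G4 = L XOR L = L
G6 = G2 NOR I1 = H NOR L = L
G7 = G2 OR G5 OR G6 = H OR L OR L = H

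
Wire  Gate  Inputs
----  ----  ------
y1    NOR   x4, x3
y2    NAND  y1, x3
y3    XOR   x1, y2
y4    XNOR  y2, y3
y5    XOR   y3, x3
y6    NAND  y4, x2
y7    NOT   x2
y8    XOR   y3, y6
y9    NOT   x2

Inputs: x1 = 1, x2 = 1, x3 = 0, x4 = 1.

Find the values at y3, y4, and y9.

y1 = x4 NOR x3 = 1 NOR 0 = 0
y2 = y1 NAND x3 = 0 NAND 0 = 1
y3 = x1 XOR y2 = 1 XOR 1 = 0
y4 = y2 XNOR y3 = 1 XNOR 0 = 0
y9 = NOT x2 = NOT 1 = 0

y3 = 0  y4 = 0  y9 = 0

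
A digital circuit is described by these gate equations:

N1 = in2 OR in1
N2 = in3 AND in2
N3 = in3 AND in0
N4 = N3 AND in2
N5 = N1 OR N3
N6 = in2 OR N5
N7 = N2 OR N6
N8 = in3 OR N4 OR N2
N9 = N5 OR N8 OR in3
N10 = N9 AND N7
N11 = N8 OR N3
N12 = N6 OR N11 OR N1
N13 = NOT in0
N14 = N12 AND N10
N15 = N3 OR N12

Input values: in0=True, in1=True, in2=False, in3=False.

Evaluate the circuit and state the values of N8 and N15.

N8 = False  N15 = True

N1 = in2 OR in1 = False OR True = True
N2 = in3 AND in2 = False AND False = False
N3 = in3 AND in0 = False AND True = False
N4 = N3 AND in2 = False AND False = False
N5 = N1 OR N3 = True OR False = True
N6 = in2 OR N5 = False OR True = True
N8 = in3 OR N4 OR N2 = False OR False OR False = False
N11 = N8 OR N3 = False OR False = False
N12 = N6 OR N11 OR N1 = True OR False OR True = True
N15 = N3 OR N12 = False OR True = True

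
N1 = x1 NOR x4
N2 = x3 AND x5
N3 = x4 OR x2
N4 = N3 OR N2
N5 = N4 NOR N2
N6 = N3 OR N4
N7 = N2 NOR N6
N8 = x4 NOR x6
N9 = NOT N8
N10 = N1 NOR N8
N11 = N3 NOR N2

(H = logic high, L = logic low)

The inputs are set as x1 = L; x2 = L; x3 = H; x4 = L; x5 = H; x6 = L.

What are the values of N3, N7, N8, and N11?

N3 = L  N7 = L  N8 = H  N11 = L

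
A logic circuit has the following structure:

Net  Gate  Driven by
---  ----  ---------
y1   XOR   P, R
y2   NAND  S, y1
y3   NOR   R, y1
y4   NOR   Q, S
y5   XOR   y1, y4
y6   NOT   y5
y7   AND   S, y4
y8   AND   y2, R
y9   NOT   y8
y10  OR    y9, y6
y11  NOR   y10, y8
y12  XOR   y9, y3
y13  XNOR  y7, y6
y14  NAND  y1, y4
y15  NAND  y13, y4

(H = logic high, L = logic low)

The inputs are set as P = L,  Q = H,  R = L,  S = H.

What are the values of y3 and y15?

y1 = P XOR R = L XOR L = L
y3 = R NOR y1 = L NOR L = H
y4 = Q NOR S = H NOR H = L
y5 = y1 XOR y4 = L XOR L = L
y6 = NOT y5 = NOT L = H
y7 = S AND y4 = H AND L = L
y13 = y7 XNOR y6 = L XNOR H = L
y15 = y13 NAND y4 = L NAND L = H

y3 = H, y15 = H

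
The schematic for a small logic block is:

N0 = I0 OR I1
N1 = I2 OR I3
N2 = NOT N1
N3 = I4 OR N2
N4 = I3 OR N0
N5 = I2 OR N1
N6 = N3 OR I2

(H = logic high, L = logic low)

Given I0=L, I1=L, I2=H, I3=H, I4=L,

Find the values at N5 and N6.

N5 = H, N6 = H

N1 = I2 OR I3 = H OR H = H
N2 = NOT N1 = NOT H = L
N3 = I4 OR N2 = L OR L = L
N5 = I2 OR N1 = H OR H = H
N6 = N3 OR I2 = L OR H = H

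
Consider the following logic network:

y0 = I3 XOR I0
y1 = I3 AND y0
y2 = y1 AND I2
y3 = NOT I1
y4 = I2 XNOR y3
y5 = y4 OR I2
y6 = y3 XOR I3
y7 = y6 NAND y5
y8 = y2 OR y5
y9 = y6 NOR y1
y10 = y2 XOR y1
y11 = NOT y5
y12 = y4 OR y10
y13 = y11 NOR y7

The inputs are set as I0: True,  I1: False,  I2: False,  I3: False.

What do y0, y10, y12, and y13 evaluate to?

y0 = True; y10 = False; y12 = False; y13 = False

y0 = I3 XOR I0 = False XOR True = True
y1 = I3 AND y0 = False AND True = False
y2 = y1 AND I2 = False AND False = False
y3 = NOT I1 = NOT False = True
y4 = I2 XNOR y3 = False XNOR True = False
y5 = y4 OR I2 = False OR False = False
y6 = y3 XOR I3 = True XOR False = True
y7 = y6 NAND y5 = True NAND False = True
y10 = y2 XOR y1 = False XOR False = False
y11 = NOT y5 = NOT False = True
y12 = y4 OR y10 = False OR False = False
y13 = y11 NOR y7 = True NOR True = False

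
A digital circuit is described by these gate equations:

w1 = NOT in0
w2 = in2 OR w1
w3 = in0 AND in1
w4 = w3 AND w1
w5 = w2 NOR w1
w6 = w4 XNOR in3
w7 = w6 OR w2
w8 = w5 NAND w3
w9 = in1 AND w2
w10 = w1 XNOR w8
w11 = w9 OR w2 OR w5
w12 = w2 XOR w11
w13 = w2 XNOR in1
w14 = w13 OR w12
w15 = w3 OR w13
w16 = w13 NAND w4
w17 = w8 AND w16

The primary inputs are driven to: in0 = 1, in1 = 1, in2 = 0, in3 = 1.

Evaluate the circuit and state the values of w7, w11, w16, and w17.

w1 = NOT in0 = NOT 1 = 0
w2 = in2 OR w1 = 0 OR 0 = 0
w3 = in0 AND in1 = 1 AND 1 = 1
w4 = w3 AND w1 = 1 AND 0 = 0
w5 = w2 NOR w1 = 0 NOR 0 = 1
w6 = w4 XNOR in3 = 0 XNOR 1 = 0
w7 = w6 OR w2 = 0 OR 0 = 0
w8 = w5 NAND w3 = 1 NAND 1 = 0
w9 = in1 AND w2 = 1 AND 0 = 0
w11 = w9 OR w2 OR w5 = 0 OR 0 OR 1 = 1
w13 = w2 XNOR in1 = 0 XNOR 1 = 0
w16 = w13 NAND w4 = 0 NAND 0 = 1
w17 = w8 AND w16 = 0 AND 1 = 0

w7 = 0, w11 = 1, w16 = 1, w17 = 0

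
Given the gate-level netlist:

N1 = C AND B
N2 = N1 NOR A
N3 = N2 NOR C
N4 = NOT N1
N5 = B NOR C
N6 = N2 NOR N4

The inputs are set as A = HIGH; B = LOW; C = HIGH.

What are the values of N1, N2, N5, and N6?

N1 = LOW, N2 = LOW, N5 = LOW, N6 = LOW

N1 = C AND B = HIGH AND LOW = LOW
N2 = N1 NOR A = LOW NOR HIGH = LOW
N4 = NOT N1 = NOT LOW = HIGH
N5 = B NOR C = LOW NOR HIGH = LOW
N6 = N2 NOR N4 = LOW NOR HIGH = LOW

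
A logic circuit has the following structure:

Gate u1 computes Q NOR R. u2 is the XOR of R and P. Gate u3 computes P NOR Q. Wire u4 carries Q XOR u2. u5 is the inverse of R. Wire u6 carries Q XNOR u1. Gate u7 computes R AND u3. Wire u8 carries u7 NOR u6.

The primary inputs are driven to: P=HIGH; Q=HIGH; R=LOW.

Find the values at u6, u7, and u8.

u6 = LOW  u7 = LOW  u8 = HIGH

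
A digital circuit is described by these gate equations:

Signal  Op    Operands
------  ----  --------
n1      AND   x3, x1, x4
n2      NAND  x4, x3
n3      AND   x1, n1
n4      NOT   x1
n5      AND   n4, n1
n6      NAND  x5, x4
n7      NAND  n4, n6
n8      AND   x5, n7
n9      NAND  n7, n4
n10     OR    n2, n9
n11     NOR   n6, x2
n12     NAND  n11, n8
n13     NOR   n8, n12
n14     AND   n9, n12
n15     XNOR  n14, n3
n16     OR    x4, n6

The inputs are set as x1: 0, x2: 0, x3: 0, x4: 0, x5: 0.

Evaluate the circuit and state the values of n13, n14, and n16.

n4 = NOT x1 = NOT 0 = 1
n6 = x5 NAND x4 = 0 NAND 0 = 1
n7 = n4 NAND n6 = 1 NAND 1 = 0
n8 = x5 AND n7 = 0 AND 0 = 0
n9 = n7 NAND n4 = 0 NAND 1 = 1
n11 = n6 NOR x2 = 1 NOR 0 = 0
n12 = n11 NAND n8 = 0 NAND 0 = 1
n13 = n8 NOR n12 = 0 NOR 1 = 0
n14 = n9 AND n12 = 1 AND 1 = 1
n16 = x4 OR n6 = 0 OR 1 = 1

n13 = 0  n14 = 1  n16 = 1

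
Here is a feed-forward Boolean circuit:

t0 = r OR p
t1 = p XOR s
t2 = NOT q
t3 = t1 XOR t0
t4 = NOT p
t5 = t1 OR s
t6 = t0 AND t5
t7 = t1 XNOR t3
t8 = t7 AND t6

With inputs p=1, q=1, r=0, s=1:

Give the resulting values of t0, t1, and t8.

t0 = 1, t1 = 0, t8 = 0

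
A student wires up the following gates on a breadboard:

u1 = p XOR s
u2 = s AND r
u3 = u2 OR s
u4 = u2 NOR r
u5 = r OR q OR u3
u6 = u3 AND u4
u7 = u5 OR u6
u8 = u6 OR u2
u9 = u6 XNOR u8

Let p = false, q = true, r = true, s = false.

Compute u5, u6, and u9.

u5 = true, u6 = false, u9 = true

u2 = s AND r = false AND true = false
u3 = u2 OR s = false OR false = false
u4 = u2 NOR r = false NOR true = false
u5 = r OR q OR u3 = true OR true OR false = true
u6 = u3 AND u4 = false AND false = false
u8 = u6 OR u2 = false OR false = false
u9 = u6 XNOR u8 = false XNOR false = true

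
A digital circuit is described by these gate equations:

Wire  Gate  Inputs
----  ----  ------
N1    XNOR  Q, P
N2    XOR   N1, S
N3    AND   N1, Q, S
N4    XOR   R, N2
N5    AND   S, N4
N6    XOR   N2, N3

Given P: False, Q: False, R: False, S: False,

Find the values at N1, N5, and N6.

N1 = True, N5 = False, N6 = True

N1 = Q XNOR P = False XNOR False = True
N2 = N1 XOR S = True XOR False = True
N3 = N1 AND Q AND S = True AND False AND False = False
N4 = R XOR N2 = False XOR True = True
N5 = S AND N4 = False AND True = False
N6 = N2 XOR N3 = True XOR False = True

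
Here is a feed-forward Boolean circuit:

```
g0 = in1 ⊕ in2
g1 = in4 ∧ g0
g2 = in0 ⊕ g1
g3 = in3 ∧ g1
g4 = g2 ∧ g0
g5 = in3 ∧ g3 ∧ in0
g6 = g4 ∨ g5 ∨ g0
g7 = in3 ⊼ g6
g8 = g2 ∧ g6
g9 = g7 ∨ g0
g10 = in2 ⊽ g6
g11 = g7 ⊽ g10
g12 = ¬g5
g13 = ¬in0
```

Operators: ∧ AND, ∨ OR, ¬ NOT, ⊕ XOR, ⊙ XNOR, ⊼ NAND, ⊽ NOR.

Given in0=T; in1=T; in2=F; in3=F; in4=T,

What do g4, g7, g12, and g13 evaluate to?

g4 = F, g7 = T, g12 = T, g13 = F

g0 = in1 XOR in2 = T XOR F = T
g1 = in4 AND g0 = T AND T = T
g2 = in0 XOR g1 = T XOR T = F
g3 = in3 AND g1 = F AND T = F
g4 = g2 AND g0 = F AND T = F
g5 = in3 AND g3 AND in0 = F AND F AND T = F
g6 = g4 OR g5 OR g0 = F OR F OR T = T
g7 = in3 NAND g6 = F NAND T = T
g12 = NOT g5 = NOT F = T
g13 = NOT in0 = NOT T = F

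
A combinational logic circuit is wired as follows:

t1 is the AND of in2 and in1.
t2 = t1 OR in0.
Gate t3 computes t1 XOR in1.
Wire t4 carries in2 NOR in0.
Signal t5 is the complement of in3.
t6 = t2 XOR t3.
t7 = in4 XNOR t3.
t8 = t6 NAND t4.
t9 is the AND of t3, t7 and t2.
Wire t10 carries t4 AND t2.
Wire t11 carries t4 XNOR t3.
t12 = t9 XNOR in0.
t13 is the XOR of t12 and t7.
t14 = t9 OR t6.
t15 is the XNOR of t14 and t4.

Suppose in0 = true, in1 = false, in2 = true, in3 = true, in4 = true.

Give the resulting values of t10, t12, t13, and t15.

t1 = in2 AND in1 = true AND false = false
t2 = t1 OR in0 = false OR true = true
t3 = t1 XOR in1 = false XOR false = false
t4 = in2 NOR in0 = true NOR true = false
t6 = t2 XOR t3 = true XOR false = true
t7 = in4 XNOR t3 = true XNOR false = false
t9 = t3 AND t7 AND t2 = false AND false AND true = false
t10 = t4 AND t2 = false AND true = false
t12 = t9 XNOR in0 = false XNOR true = false
t13 = t12 XOR t7 = false XOR false = false
t14 = t9 OR t6 = false OR true = true
t15 = t14 XNOR t4 = true XNOR false = false

t10 = false, t12 = false, t13 = false, t15 = false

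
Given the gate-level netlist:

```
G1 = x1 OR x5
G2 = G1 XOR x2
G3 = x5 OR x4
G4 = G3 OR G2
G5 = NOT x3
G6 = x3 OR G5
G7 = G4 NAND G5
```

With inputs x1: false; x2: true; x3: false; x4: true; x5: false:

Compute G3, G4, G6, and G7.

G1 = x1 OR x5 = false OR false = false
G2 = G1 XOR x2 = false XOR true = true
G3 = x5 OR x4 = false OR true = true
G4 = G3 OR G2 = true OR true = true
G5 = NOT x3 = NOT false = true
G6 = x3 OR G5 = false OR true = true
G7 = G4 NAND G5 = true NAND true = false

G3 = true, G4 = true, G6 = true, G7 = false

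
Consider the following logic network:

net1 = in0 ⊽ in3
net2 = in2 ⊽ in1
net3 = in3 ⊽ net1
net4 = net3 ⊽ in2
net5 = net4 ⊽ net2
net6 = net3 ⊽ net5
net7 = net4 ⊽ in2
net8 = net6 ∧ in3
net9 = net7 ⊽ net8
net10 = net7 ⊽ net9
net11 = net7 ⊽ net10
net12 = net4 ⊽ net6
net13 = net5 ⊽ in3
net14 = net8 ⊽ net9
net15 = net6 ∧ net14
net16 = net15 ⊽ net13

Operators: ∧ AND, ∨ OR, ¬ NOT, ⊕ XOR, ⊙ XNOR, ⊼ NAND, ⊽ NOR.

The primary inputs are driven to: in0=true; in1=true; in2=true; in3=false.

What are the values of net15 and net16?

net15 = false  net16 = true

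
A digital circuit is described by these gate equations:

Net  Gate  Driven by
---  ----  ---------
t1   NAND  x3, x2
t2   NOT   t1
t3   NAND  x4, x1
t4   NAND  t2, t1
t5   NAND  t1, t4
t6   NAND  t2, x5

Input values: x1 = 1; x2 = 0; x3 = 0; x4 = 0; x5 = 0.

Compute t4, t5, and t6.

t1 = x3 NAND x2 = 0 NAND 0 = 1
t2 = NOT t1 = NOT 1 = 0
t4 = t2 NAND t1 = 0 NAND 1 = 1
t5 = t1 NAND t4 = 1 NAND 1 = 0
t6 = t2 NAND x5 = 0 NAND 0 = 1

t4 = 1, t5 = 0, t6 = 1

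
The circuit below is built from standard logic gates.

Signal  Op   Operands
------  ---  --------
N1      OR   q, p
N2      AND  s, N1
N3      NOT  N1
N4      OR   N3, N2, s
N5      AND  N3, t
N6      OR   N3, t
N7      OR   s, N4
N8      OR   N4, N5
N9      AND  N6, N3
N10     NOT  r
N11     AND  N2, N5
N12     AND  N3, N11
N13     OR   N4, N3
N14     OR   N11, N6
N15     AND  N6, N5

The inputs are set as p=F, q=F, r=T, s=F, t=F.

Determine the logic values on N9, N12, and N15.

N9 = T  N12 = F  N15 = F

N1 = q OR p = F OR F = F
N2 = s AND N1 = F AND F = F
N3 = NOT N1 = NOT F = T
N5 = N3 AND t = T AND F = F
N6 = N3 OR t = T OR F = T
N9 = N6 AND N3 = T AND T = T
N11 = N2 AND N5 = F AND F = F
N12 = N3 AND N11 = T AND F = F
N15 = N6 AND N5 = T AND F = F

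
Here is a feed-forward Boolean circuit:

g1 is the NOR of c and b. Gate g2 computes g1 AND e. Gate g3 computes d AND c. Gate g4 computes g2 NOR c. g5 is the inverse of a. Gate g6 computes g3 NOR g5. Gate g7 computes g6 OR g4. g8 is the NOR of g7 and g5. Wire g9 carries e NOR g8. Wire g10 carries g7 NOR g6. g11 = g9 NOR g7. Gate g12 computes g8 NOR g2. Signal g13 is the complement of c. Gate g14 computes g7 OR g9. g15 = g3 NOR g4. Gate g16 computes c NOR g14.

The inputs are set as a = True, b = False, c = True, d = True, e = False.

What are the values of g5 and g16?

g5 = False; g16 = False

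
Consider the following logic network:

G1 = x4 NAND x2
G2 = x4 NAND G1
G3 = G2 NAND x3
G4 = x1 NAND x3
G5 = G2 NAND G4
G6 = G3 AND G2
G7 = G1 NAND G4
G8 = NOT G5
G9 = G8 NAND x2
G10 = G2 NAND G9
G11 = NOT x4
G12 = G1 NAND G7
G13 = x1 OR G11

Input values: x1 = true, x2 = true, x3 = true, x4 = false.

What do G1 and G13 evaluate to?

G1 = x4 NAND x2 = false NAND true = true
G11 = NOT x4 = NOT false = true
G13 = x1 OR G11 = true OR true = true

G1 = true  G13 = true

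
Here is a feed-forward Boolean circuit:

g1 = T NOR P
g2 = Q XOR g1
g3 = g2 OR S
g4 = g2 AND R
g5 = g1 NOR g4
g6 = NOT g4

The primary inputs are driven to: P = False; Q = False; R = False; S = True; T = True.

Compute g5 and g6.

g5 = True, g6 = True

g1 = T NOR P = True NOR False = False
g2 = Q XOR g1 = False XOR False = False
g4 = g2 AND R = False AND False = False
g5 = g1 NOR g4 = False NOR False = True
g6 = NOT g4 = NOT False = True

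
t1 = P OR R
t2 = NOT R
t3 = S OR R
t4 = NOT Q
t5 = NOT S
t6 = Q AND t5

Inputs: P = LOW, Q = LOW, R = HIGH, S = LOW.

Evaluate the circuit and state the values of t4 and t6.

t4 = HIGH, t6 = LOW

t4 = NOT Q = NOT LOW = HIGH
t5 = NOT S = NOT LOW = HIGH
t6 = Q AND t5 = LOW AND HIGH = LOW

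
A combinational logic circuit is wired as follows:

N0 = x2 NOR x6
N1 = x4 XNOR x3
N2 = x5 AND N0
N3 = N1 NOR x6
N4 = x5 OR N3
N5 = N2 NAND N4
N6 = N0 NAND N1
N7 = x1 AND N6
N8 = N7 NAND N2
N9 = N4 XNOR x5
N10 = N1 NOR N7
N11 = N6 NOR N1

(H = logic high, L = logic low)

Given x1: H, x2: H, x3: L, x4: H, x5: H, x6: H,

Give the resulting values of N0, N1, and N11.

N0 = x2 NOR x6 = H NOR H = L
N1 = x4 XNOR x3 = H XNOR L = L
N6 = N0 NAND N1 = L NAND L = H
N11 = N6 NOR N1 = H NOR L = L

N0 = L, N1 = L, N11 = L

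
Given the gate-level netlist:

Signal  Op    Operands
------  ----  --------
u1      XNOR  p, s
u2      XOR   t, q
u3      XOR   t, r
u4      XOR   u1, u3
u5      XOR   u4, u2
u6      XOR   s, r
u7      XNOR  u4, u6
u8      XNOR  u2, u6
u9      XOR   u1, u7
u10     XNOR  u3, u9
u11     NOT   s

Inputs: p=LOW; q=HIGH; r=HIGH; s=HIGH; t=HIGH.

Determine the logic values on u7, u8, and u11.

u1 = p XNOR s = LOW XNOR HIGH = LOW
u2 = t XOR q = HIGH XOR HIGH = LOW
u3 = t XOR r = HIGH XOR HIGH = LOW
u4 = u1 XOR u3 = LOW XOR LOW = LOW
u6 = s XOR r = HIGH XOR HIGH = LOW
u7 = u4 XNOR u6 = LOW XNOR LOW = HIGH
u8 = u2 XNOR u6 = LOW XNOR LOW = HIGH
u11 = NOT s = NOT HIGH = LOW

u7 = HIGH; u8 = HIGH; u11 = LOW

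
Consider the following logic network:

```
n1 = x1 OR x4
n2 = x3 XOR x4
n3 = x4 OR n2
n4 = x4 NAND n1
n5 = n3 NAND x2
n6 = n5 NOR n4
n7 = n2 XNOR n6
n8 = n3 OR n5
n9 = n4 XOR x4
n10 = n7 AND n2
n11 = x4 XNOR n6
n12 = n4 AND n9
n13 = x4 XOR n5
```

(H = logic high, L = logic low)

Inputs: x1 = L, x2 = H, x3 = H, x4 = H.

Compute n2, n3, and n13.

n2 = L, n3 = H, n13 = H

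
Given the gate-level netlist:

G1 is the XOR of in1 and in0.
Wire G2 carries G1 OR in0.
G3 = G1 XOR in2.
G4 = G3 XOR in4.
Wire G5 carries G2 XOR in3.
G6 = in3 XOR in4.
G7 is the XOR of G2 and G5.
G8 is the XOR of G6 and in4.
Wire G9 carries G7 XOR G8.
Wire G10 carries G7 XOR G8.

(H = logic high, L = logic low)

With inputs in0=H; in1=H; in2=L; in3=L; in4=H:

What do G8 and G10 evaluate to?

G1 = in1 XOR in0 = H XOR H = L
G2 = G1 OR in0 = L OR H = H
G5 = G2 XOR in3 = H XOR L = H
G6 = in3 XOR in4 = L XOR H = H
G7 = G2 XOR G5 = H XOR H = L
G8 = G6 XOR in4 = H XOR H = L
G10 = G7 XOR G8 = L XOR L = L

G8 = L; G10 = L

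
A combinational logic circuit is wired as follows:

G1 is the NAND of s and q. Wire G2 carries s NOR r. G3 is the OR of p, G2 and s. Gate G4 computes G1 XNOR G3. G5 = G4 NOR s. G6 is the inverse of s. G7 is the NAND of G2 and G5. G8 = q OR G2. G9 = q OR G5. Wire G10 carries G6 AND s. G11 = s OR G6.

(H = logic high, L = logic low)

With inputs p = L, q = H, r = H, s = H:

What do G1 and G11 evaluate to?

G1 = L  G11 = H

G1 = s NAND q = H NAND H = L
G6 = NOT s = NOT H = L
G11 = s OR G6 = H OR L = H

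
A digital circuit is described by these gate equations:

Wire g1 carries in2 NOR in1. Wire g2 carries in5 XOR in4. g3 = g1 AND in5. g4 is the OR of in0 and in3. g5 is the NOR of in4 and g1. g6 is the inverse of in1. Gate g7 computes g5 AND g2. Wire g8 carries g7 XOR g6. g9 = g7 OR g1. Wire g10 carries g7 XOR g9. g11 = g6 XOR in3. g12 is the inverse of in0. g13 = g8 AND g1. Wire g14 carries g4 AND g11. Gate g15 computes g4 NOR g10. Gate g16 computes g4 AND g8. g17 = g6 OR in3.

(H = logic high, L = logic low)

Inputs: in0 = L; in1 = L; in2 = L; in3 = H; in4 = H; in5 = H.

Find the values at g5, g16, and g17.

g5 = L; g16 = H; g17 = H

g1 = in2 NOR in1 = L NOR L = H
g2 = in5 XOR in4 = H XOR H = L
g4 = in0 OR in3 = L OR H = H
g5 = in4 NOR g1 = H NOR H = L
g6 = NOT in1 = NOT L = H
g7 = g5 AND g2 = L AND L = L
g8 = g7 XOR g6 = L XOR H = H
g16 = g4 AND g8 = H AND H = H
g17 = g6 OR in3 = H OR H = H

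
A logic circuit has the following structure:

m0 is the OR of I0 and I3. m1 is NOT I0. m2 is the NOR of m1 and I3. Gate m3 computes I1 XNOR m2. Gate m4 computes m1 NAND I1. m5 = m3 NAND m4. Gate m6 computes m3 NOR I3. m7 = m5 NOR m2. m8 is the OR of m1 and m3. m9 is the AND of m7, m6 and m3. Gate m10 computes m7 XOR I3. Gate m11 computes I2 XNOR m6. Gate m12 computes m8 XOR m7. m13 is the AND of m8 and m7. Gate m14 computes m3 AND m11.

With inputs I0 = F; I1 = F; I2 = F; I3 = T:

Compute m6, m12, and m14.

m1 = NOT I0 = NOT F = T
m2 = m1 NOR I3 = T NOR T = F
m3 = I1 XNOR m2 = F XNOR F = T
m4 = m1 NAND I1 = T NAND F = T
m5 = m3 NAND m4 = T NAND T = F
m6 = m3 NOR I3 = T NOR T = F
m7 = m5 NOR m2 = F NOR F = T
m8 = m1 OR m3 = T OR T = T
m11 = I2 XNOR m6 = F XNOR F = T
m12 = m8 XOR m7 = T XOR T = F
m14 = m3 AND m11 = T AND T = T

m6 = F, m12 = F, m14 = T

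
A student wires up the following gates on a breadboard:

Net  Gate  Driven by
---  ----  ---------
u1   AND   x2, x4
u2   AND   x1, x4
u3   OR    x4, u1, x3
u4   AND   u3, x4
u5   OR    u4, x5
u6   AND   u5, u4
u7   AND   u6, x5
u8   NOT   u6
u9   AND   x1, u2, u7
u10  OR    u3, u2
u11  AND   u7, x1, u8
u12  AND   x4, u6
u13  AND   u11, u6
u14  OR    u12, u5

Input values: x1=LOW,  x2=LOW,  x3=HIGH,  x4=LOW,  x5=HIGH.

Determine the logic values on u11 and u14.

u11 = LOW, u14 = HIGH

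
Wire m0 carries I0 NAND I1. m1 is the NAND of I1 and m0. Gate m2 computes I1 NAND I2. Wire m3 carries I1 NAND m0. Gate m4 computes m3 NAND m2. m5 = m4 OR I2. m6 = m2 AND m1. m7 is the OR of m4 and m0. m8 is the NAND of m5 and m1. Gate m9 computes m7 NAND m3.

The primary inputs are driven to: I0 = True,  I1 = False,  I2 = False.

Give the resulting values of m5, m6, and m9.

m0 = I0 NAND I1 = True NAND False = True
m1 = I1 NAND m0 = False NAND True = True
m2 = I1 NAND I2 = False NAND False = True
m3 = I1 NAND m0 = False NAND True = True
m4 = m3 NAND m2 = True NAND True = False
m5 = m4 OR I2 = False OR False = False
m6 = m2 AND m1 = True AND True = True
m7 = m4 OR m0 = False OR True = True
m9 = m7 NAND m3 = True NAND True = False

m5 = False, m6 = True, m9 = False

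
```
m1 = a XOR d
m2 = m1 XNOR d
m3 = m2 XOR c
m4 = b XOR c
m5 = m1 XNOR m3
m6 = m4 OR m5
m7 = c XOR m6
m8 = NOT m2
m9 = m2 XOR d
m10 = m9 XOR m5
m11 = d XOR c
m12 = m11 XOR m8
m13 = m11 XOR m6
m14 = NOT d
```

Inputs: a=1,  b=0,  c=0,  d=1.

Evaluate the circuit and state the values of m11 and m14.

m11 = d XOR c = 1 XOR 0 = 1
m14 = NOT d = NOT 1 = 0

m11 = 1; m14 = 0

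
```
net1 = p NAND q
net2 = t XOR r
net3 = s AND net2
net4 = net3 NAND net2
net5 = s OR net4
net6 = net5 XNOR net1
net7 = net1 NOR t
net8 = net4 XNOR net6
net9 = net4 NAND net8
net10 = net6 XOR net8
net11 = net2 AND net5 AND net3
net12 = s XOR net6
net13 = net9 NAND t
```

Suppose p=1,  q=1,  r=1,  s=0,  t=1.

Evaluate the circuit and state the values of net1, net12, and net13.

net1 = p NAND q = 1 NAND 1 = 0
net2 = t XOR r = 1 XOR 1 = 0
net3 = s AND net2 = 0 AND 0 = 0
net4 = net3 NAND net2 = 0 NAND 0 = 1
net5 = s OR net4 = 0 OR 1 = 1
net6 = net5 XNOR net1 = 1 XNOR 0 = 0
net8 = net4 XNOR net6 = 1 XNOR 0 = 0
net9 = net4 NAND net8 = 1 NAND 0 = 1
net12 = s XOR net6 = 0 XOR 0 = 0
net13 = net9 NAND t = 1 NAND 1 = 0

net1 = 0; net12 = 0; net13 = 0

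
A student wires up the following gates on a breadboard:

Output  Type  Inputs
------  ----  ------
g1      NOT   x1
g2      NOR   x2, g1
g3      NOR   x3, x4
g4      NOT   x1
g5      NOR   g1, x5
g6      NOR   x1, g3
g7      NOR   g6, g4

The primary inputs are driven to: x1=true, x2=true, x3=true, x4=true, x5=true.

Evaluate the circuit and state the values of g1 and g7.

g1 = false  g7 = true

g1 = NOT x1 = NOT true = false
g3 = x3 NOR x4 = true NOR true = false
g4 = NOT x1 = NOT true = false
g6 = x1 NOR g3 = true NOR false = false
g7 = g6 NOR g4 = false NOR false = true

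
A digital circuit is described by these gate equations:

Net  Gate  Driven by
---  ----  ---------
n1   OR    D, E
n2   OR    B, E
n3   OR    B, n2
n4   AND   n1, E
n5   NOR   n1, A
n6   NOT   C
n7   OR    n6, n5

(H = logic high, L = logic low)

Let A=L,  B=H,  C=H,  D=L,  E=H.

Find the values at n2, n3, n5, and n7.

n2 = H, n3 = H, n5 = L, n7 = L

n1 = D OR E = L OR H = H
n2 = B OR E = H OR H = H
n3 = B OR n2 = H OR H = H
n5 = n1 NOR A = H NOR L = L
n6 = NOT C = NOT H = L
n7 = n6 OR n5 = L OR L = L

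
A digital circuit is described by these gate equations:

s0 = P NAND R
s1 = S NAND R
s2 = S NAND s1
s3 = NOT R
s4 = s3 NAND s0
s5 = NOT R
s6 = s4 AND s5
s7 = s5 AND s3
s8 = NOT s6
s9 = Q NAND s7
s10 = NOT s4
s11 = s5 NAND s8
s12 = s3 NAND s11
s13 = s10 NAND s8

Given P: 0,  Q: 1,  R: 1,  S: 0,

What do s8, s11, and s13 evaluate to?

s0 = P NAND R = 0 NAND 1 = 1
s3 = NOT R = NOT 1 = 0
s4 = s3 NAND s0 = 0 NAND 1 = 1
s5 = NOT R = NOT 1 = 0
s6 = s4 AND s5 = 1 AND 0 = 0
s8 = NOT s6 = NOT 0 = 1
s10 = NOT s4 = NOT 1 = 0
s11 = s5 NAND s8 = 0 NAND 1 = 1
s13 = s10 NAND s8 = 0 NAND 1 = 1

s8 = 1; s11 = 1; s13 = 1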